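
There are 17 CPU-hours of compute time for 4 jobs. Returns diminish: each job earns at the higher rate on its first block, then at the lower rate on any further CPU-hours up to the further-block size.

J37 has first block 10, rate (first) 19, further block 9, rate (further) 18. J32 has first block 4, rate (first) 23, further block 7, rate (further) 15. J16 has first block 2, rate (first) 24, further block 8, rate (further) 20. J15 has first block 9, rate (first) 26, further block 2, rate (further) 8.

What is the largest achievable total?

414

Rank every tier by rate: J15/T1 26 > J16/T1 24 > J32/T1 23 > J16/T2 20 > J37/T1 19 > J37/T2 18 > J32/T2 15 > J15/T2 8.
J15 T1 at 26: fill all 9 ; 8 left.
Fill J16 T1 block (2 at 24) ; 6 left.
J32/T1 (23): +4 ; 2 left.
J16 T2 at 20: only 2 left, fill 2.
Total = 26×9 + 24×2 + 23×4 + 20×2 = 414.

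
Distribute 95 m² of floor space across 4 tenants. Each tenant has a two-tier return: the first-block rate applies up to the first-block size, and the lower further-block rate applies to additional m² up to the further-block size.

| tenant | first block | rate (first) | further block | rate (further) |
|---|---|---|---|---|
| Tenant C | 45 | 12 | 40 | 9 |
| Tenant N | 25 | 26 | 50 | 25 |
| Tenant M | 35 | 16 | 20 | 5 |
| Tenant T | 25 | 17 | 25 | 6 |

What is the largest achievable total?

2240

Order all 8 blocks by rate: Tenant N/tier1 26 > Tenant N/tier2 25 > Tenant T/tier1 17 > Tenant M/tier1 16 > Tenant C/tier1 12 > Tenant C/tier2 9 > Tenant T/tier2 6 > Tenant M/tier2 5.
Tenant N/tier1 (26): +25 — 70 left.
Tenant N tier2 at 25: fill all 50 — 20 left.
Tenant T tier1 at 17: only 20 left, fill 20.
Total = 26×25 + 25×50 + 17×20 = 2240.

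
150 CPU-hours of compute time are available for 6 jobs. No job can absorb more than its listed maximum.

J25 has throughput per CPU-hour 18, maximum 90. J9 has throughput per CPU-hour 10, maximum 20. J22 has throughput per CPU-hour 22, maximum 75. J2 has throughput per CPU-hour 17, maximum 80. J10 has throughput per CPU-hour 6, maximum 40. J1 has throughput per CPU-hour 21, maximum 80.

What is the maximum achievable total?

3225

Order the jobs by throughput per CPU-hour: J22 22 > J1 21 > J25 18 > J2 17 > J9 10 > J10 6.
Give J22 75 to hit its cap of 75 — 75 left.
Only 75 left; J1 takes them to reach 75.
Total = 22×75 + 21×75 = 3225.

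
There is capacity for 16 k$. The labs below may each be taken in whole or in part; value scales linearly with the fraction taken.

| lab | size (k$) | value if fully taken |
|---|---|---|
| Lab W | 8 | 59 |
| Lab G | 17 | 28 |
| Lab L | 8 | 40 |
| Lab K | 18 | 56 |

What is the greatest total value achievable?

Sort by value density: Lab W 59/8≈7.38, Lab L 40/8≈5, Lab K 56/18≈3.11, Lab G 28/17≈1.65.
Take all of Lab W (8 k$, value 59) ; 8 k$ left.
Take all of Lab L (8 k$, value 40) ; 0 k$ left.
Total value = 99.

99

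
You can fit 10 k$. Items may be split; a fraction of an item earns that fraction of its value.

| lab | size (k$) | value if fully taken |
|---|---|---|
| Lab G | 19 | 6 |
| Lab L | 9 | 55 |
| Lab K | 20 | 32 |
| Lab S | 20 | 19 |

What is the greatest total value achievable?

Best value per unit of size first: Lab L 55/9≈6.11, Lab K 32/20≈1.6, Lab S 19/20≈0.95, Lab G 6/19≈0.316.
All 9 k$ of Lab L fit (value 55) → 1 remain.
Only 1 k$ remain; take 1/20 of Lab K for value 32×1/20 = 1.6.
Total value = 56.6.

56.6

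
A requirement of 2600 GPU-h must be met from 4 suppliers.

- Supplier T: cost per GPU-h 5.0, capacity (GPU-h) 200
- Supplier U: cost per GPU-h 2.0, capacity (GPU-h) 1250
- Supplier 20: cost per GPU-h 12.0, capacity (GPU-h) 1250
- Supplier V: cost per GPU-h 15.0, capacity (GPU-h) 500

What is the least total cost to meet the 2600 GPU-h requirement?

17300

Fill from the cheapest supplier first.
Supplier U at 2.0: take all 1250 GPU-h ; 1350 still needed.
Supplier T at 5.0: take all 200 GPU-h ; 1150 still needed.
Take 1150 from Supplier 20 at 12.0 to finish.
Supplier V: unused.
Cost = 1250×2.0 + 200×5.0 + 1150×12.0 = 17300.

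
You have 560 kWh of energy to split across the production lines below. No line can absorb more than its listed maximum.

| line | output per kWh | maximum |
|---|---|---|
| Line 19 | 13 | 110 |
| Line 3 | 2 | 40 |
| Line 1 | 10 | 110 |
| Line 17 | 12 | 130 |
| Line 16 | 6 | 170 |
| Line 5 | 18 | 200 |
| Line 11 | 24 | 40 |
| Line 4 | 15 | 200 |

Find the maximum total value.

Order the production lines by output per kWh: Line 11 24 > Line 5 18 > Line 4 15 > Line 19 13 > Line 17 12 > Line 1 10 > Line 16 6 > Line 3 2.
Give Line 11 40 to hit its cap of 40 — 520 left.
Give Line 5 200 to hit its cap of 200 — 320 left.
Give Line 4 200 to hit its cap of 200 — 120 left.
Give Line 19 110 to hit its cap of 110 — 10 left.
Only 10 left; Line 17 takes them to reach 10.
Total = 13×110 + 12×10 + 18×200 + 24×40 + 15×200 = 9110.

9110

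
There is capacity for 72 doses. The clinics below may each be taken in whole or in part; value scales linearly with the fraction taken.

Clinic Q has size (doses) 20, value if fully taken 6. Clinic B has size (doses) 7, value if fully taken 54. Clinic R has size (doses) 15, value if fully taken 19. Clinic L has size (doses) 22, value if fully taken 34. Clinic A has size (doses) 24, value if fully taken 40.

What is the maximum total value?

148.2

Rank by value-to-size ratio: Clinic B 54/7≈7.71, Clinic A 40/24≈1.67, Clinic L 34/22≈1.55, Clinic R 19/15≈1.27, Clinic Q 6/20≈0.3.
Take all of Clinic B (7 doses, value 54) — 65 doses left.
Clinic A: take in full, 24 doses for value 40 — 41 left.
Take all of Clinic L (22 doses, value 34) — 19 doses left.
Take all of Clinic R (15 doses, value 19) — 4 doses left.
Fill the last 4 doses with part of Clinic Q: 4/20 of it earns 1.2.
Total value = 148.2.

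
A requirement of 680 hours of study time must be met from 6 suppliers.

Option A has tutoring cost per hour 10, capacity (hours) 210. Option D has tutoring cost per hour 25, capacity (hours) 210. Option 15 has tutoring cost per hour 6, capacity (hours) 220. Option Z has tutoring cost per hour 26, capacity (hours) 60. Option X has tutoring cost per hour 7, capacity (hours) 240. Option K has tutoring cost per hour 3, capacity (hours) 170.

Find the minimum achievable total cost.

Cheapest first:
Option K at 3: take all 170 hours → 510 still needed.
Take 220 from Option 15 at 6 → need 290 more.
Take 240 from Option X at 7 → need 50 more.
Option A at 10: take 50 of its 210 → requirement met.
Option D, Option Z: unused.
Cost = 170×3 + 220×6 + 240×7 + 50×10 = 4010.

4010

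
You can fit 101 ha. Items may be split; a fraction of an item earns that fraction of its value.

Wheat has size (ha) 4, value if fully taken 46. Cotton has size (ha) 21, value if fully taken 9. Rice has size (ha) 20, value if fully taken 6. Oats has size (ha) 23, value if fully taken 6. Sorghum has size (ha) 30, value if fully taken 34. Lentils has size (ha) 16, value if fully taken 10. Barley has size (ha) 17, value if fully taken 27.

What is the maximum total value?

Rank by value-to-size ratio: Wheat 46/4≈11.5, Barley 27/17≈1.59, Sorghum 34/30≈1.13, Lentils 10/16≈0.625, Cotton 9/21≈0.429, Rice 6/20≈0.3, Oats 6/23≈0.261.
Wheat: take in full, 4 ha for value 46 — 97 left.
All 17 ha of Barley fit (value 27) — 80 remain.
All 30 ha of Sorghum fit (value 34) — 50 remain.
All 16 ha of Lentils fit (value 10) — 34 remain.
Cotton: take in full, 21 ha for value 9 — 13 left.
13 ha left: a 13/20 share of Rice gives 6×13/20 = 3.9.
Total value = 129.9.

129.9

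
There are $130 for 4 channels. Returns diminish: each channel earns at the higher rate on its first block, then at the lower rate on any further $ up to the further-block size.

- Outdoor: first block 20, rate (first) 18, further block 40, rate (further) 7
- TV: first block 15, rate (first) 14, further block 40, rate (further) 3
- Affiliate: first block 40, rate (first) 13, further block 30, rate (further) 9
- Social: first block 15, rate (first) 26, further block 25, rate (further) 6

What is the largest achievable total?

Order all 8 blocks by rate: Social/first 26 > Outdoor/first 18 > TV/first 14 > Affiliate/first 13 > Affiliate/second 9 > Outdoor/second 7 > Social/second 6 > TV/second 3.
Social/first (26): +15 — 115 left.
Outdoor first at 18: fill all 20 — 95 left.
Fill TV first block (15 at 14) — 80 left.
Fill Affiliate first block (40 at 13) — 40 left.
Fill Affiliate second block (30 at 9) — 10 left.
Outdoor second at 7: only 10 left, fill 10.
Total = 26×15 + 18×20 + 14×15 + 13×40 + 9×30 + 7×10 = 1820.

1820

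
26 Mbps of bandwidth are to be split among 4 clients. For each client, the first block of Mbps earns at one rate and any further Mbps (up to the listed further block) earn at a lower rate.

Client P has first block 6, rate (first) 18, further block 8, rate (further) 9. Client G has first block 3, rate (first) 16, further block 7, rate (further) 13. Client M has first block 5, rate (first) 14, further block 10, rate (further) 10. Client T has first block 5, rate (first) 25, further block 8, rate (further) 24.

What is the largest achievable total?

529

Rank every tier by rate: Client T/first 25 > Client T/second 24 > Client P/first 18 > Client G/first 16 > Client M/first 14 > Client G/second 13 > Client M/second 10 > Client P/second 9.
Client T first at 25: fill all 5 → 21 left.
Client T/second (24): +8 → 13 left.
Client P first at 18: fill all 6 → 7 left.
Fill Client G first block (3 at 16) → 4 left.
Client M first at 14: only 4 left, fill 4.
Total = 25×5 + 24×8 + 18×6 + 16×3 + 14×4 = 529.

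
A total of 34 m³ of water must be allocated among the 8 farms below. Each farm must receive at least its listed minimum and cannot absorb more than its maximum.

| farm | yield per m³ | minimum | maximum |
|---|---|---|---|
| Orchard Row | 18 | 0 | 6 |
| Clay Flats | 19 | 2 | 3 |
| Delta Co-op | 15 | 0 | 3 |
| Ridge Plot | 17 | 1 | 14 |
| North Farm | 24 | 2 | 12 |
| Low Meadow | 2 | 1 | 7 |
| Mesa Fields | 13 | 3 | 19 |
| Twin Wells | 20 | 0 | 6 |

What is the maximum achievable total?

Meeting every minimum uses 0+2+0+1+2+1+3+0 = 9 m³, leaving 25.
Order the farms by yield per m³: North Farm 24 > Twin Wells 20 > Clay Flats 19 > Orchard Row 18 > Ridge Plot 17 > Delta Co-op 15 > Mesa Fields 13 > Low Meadow 2.
North Farm takes 10 more to reach its cap of 12 → 15 left.
Twin Wells takes 6 more to reach its cap of 6 → 9 left.
Clay Flats takes 1 more to reach its cap of 3 → 8 left.
Orchard Row takes 6 more to reach its cap of 6 → 2 left.
Ridge Plot: +2 (room for 13) → 3. Pool exhausted.
Total = 18×6 + 19×3 + 17×3 + 24×12 + 2×1 + 13×3 + 20×6 = 665.

665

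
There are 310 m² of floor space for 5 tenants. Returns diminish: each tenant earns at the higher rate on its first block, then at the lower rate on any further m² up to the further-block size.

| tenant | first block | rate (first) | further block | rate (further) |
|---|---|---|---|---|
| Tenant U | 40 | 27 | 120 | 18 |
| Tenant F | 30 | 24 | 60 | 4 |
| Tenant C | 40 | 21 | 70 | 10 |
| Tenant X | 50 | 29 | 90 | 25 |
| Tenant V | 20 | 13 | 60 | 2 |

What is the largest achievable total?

7420

Treat each block as its own option and order by rate: Tenant X/T1 29 > Tenant U/T1 27 > Tenant X/T2 25 > Tenant F/T1 24 > Tenant C/T1 21 > Tenant U/T2 18 > Tenant V/T1 13 > Tenant C/T2 10 > Tenant F/T2 4 > Tenant V/T2 2.
Tenant X/T1 (29): +50 — 260 left.
Tenant U/T1 (27): +40 — 220 left.
Fill Tenant X T2 block (90 at 25) — 130 left.
Fill Tenant F T1 block (30 at 24) — 100 left.
Fill Tenant C T1 block (40 at 21) — 60 left.
Tenant U T2 at 18: only 60 left, fill 60.
Total = 29×50 + 27×40 + 25×90 + 24×30 + 21×40 + 18×60 = 7420.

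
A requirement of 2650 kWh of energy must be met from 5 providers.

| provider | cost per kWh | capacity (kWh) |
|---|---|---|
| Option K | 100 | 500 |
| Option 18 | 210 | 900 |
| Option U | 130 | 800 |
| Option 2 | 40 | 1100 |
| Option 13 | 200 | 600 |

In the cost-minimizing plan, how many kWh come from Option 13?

Use providers in increasing cost order.
Option 2 (40): use full 1100 → 1550 kWh to go.
Option K (100): use full 500 → 1050 kWh to go.
Take 800 from Option U at 130 → need 250 more.
Option 13 at 200: take 250 of its 600 → requirement met.
Option 18: unused.

250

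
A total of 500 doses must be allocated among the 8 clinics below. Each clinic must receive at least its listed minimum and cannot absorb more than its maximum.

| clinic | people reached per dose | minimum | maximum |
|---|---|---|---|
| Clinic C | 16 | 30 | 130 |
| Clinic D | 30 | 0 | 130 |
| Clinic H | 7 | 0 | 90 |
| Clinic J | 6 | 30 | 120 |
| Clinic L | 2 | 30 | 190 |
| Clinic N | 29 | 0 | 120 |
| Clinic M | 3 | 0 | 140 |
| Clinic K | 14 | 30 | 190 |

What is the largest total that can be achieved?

Meeting every minimum uses 30+0+0+30+30+0+0+30 = 120 doses, leaving 380.
Highest people reached per dose first: Clinic D 30 > Clinic N 29 > Clinic C 16 > Clinic K 14 > Clinic H 7 > Clinic J 6 > Clinic M 3 > Clinic L 2.
Give Clinic D 130 more to hit its cap of 130 ; 250 left.
Give Clinic N 120 more to hit its cap of 120 ; 130 left.
Clinic C: +100 to 130 (cap) ; 30 left.
Only 30 left; Clinic K takes them to reach 60.
Total = 16×130 + 30×130 + 6×30 + 2×30 + 29×120 + 14×60 = 10540.

10540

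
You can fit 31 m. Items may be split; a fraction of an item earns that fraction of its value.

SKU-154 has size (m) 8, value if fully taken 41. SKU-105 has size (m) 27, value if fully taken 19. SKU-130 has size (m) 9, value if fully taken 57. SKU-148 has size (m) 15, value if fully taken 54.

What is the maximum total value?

148.4

Rank by value-to-size ratio: SKU-130 57/9≈6.33, SKU-154 41/8≈5.12, SKU-148 54/15≈3.6, SKU-105 19/27≈0.704.
All 9 m of SKU-130 fit (value 57) — 22 remain.
SKU-154: take in full, 8 m for value 41 — 14 left.
Only 14 m remain; take 14/15 of SKU-148 for value 54×14/15 = 50.4.
Total value = 148.4.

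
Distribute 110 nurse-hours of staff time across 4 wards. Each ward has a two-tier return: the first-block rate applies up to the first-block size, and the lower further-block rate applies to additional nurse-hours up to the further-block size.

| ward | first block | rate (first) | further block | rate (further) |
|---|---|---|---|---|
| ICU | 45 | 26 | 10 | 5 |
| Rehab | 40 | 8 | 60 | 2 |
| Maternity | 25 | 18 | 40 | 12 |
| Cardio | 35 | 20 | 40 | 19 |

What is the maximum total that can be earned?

Order all 8 blocks by rate: ICU/first 26 > Cardio/first 20 > Cardio/second 19 > Maternity/first 18 > Maternity/second 12 > Rehab/first 8 > ICU/second 5 > Rehab/second 2.
Fill ICU first block (45 at 26) — 65 left.
Fill Cardio first block (35 at 20) — 30 left.
Cardio second at 19: only 30 left, fill 30.
Total = 26×45 + 20×35 + 19×30 = 2440.

2440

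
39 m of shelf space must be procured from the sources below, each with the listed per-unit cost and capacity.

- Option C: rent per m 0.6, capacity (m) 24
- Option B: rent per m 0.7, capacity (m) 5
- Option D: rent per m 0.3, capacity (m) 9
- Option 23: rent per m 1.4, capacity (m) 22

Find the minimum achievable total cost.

Fill from the cheapest source first.
Take 9 from Option D at 0.3 ; need 30 more.
Take 24 from Option C at 0.6 ; need 6 more.
Take 5 from Option B at 0.7 ; need 1 more.
Option 23 at 1.4: take 1 of its 22 ; requirement met.
Cost = 9×0.3 + 24×0.6 + 5×0.7 + 1×1.4 = 22.

22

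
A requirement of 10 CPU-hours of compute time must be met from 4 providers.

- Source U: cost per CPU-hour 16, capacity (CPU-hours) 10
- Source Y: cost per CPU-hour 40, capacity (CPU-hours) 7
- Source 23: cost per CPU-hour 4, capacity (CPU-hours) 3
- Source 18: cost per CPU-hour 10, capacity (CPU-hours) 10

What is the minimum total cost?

Fill from the cheapest provider first.
Take 3 from Source 23 at 4 ; need 7 more.
Source 18 (10): take the remaining 7 ; done.
Source U, Source Y: unused.
Cost = 3×4 + 7×10 = 82.

82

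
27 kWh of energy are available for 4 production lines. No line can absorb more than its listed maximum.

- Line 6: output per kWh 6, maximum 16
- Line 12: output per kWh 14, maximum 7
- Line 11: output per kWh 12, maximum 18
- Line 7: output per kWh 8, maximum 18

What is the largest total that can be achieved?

Order the production lines by output per kWh: Line 12 14 > Line 11 12 > Line 7 8 > Line 6 6.
Line 12: +7 to 7 (cap) → 20 left.
Give Line 11 18 to hit its cap of 18 → 2 left.
Only 2 left; Line 7 takes them to reach 2.
Total = 14×7 + 12×18 + 8×2 = 330.

330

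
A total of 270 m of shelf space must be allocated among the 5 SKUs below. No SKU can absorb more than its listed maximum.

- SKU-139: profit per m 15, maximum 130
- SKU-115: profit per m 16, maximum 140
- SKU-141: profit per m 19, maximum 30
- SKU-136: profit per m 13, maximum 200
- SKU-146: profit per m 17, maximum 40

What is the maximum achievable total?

4390

Highest profit per m first: SKU-141 19 > SKU-146 17 > SKU-115 16 > SKU-139 15 > SKU-136 13.
Give SKU-141 30 to hit its cap of 30 → 240 left.
Give SKU-146 40 to hit its cap of 40 → 200 left.
SKU-115: +140 to 140 (cap) → 60 left.
SKU-139: +60 (room for 130) → 60. Pool exhausted.
Total = 15×60 + 16×140 + 19×30 + 17×40 = 4390.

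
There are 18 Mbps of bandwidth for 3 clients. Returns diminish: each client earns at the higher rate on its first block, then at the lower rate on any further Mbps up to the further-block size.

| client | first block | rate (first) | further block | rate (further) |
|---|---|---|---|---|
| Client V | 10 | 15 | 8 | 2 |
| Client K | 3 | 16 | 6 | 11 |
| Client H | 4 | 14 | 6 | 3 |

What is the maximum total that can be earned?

265

Order all 6 blocks by rate: Client K/first 16 > Client V/first 15 > Client H/first 14 > Client K/second 11 > Client H/second 3 > Client V/second 2.
Client K first at 16: fill all 3 → 15 left.
Client V/first (15): +10 → 5 left.
Fill Client H first block (4 at 14) → 1 left.
1 remain; put them into Client K second at 11.
Total = 16×3 + 15×10 + 14×4 + 11×1 = 265.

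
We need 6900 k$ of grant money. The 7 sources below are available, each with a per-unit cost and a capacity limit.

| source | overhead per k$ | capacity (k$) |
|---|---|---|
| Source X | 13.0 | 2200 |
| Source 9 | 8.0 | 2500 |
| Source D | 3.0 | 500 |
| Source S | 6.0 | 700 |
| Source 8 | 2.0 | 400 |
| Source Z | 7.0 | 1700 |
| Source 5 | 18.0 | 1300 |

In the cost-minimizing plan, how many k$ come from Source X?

1100

Use sources in increasing cost order.
Source 8 (2.0): use full 400 → 6500 k$ to go.
Source D (3.0): use full 500 → 6000 k$ to go.
Take 700 from Source S at 6.0 → need 5300 more.
Source Z at 7.0: take all 1700 k$ → 3600 still needed.
Source 9 (8.0): use full 2500 → 1100 k$ to go.
Source X at 13.0: take 1100 of its 2200 → requirement met.
Source 5: unused.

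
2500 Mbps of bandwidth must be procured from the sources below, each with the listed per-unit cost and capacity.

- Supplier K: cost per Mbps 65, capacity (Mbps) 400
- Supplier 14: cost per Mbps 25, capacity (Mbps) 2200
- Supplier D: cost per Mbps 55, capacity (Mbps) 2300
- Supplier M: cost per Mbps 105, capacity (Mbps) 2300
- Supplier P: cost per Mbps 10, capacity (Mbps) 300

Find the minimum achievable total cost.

58000

Use sources in increasing cost order.
Supplier P at 10: take all 300 Mbps — 2200 still needed.
Take 2200 from Supplier 14 at 25 — need 0 more.
Supplier D, Supplier K, Supplier M: unused.
Cost = 300×10 + 2200×25 = 58000.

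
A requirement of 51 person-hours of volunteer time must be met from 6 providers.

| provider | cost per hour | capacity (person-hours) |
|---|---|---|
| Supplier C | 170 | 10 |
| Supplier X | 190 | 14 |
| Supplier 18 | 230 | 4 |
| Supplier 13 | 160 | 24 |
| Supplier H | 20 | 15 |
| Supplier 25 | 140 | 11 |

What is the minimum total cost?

5850

Cheapest first:
Supplier H (20): use full 15 → 36 person-hours to go.
Supplier 25 at 140: take all 11 person-hours → 25 still needed.
Supplier 13 at 160: take all 24 person-hours → 1 still needed.
Supplier C at 170: take 1 of its 10 → requirement met.
Supplier X, Supplier 18: unused.
Cost = 15×20 + 11×140 + 24×160 + 1×170 = 5850.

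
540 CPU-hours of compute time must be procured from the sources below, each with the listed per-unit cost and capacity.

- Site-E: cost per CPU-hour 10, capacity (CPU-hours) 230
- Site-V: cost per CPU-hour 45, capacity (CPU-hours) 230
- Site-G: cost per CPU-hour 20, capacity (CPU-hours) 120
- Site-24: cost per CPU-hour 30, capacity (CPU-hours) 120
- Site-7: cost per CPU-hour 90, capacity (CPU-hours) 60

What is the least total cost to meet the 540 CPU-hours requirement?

Fill from the cheapest source first.
Take 230 from Site-E at 10 → need 310 more.
Site-G (20): use full 120 → 190 CPU-hours to go.
Site-24 (30): use full 120 → 70 CPU-hours to go.
Take 70 from Site-V at 45 to finish.
Site-7: unused.
Cost = 230×10 + 120×20 + 120×30 + 70×45 = 11450.

11450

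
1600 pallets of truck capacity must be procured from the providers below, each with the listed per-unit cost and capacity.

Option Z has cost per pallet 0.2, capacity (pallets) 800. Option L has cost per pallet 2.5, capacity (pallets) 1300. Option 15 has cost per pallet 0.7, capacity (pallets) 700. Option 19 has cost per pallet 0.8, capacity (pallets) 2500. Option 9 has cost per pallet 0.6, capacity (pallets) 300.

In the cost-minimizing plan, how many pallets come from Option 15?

Fill from the cheapest provider first.
Option Z (0.2): use full 800 — 800 pallets to go.
Option 9 at 0.6: take all 300 pallets — 500 still needed.
Option 15 (0.7): take the remaining 500 — done.
Option 19, Option L: unused.

500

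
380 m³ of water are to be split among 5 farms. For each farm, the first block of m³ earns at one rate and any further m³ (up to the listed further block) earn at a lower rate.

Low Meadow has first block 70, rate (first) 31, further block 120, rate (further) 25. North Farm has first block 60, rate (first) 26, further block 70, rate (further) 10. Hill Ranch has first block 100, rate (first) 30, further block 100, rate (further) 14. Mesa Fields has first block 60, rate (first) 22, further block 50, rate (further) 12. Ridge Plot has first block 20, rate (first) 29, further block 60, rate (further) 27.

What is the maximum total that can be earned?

Order all 10 blocks by rate: Low Meadow/tier1 31 > Hill Ranch/tier1 30 > Ridge Plot/tier1 29 > Ridge Plot/tier2 27 > North Farm/tier1 26 > Low Meadow/tier2 25 > Mesa Fields/tier1 22 > Hill Ranch/tier2 14 > Mesa Fields/tier2 12 > North Farm/tier2 10.
Fill Low Meadow tier1 block (70 at 31) ; 310 left.
Hill Ranch tier1 at 30: fill all 100 ; 210 left.
Fill Ridge Plot tier1 block (20 at 29) ; 190 left.
Fill Ridge Plot tier2 block (60 at 27) ; 130 left.
North Farm tier1 at 26: fill all 60 ; 70 left.
70 remain; put them into Low Meadow tier2 at 25.
Total = 31×70 + 30×100 + 29×20 + 27×60 + 26×60 + 25×70 = 10680.

10680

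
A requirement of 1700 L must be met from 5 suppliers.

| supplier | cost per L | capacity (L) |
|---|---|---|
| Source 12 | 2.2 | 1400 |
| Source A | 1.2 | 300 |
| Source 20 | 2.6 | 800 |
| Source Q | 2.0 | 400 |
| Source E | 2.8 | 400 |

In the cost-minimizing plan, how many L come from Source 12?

1000

Fill from the cheapest supplier first.
Source A (1.2): use full 300 ; 1400 L to go.
Source Q (2.0): use full 400 ; 1000 L to go.
Source 12 at 2.2: take 1000 of its 1400 ; requirement met.
Source 20, Source E: unused.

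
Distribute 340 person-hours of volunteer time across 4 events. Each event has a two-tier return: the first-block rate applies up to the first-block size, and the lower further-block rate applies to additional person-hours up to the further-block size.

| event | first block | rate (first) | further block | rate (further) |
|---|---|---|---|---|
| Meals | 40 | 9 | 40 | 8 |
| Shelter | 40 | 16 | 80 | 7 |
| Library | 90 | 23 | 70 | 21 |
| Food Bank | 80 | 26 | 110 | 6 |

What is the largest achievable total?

6780

Order all 8 blocks by rate: Food Bank/T1 26 > Library/T1 23 > Library/T2 21 > Shelter/T1 16 > Meals/T1 9 > Meals/T2 8 > Shelter/T2 7 > Food Bank/T2 6.
Fill Food Bank T1 block (80 at 26) — 260 left.
Fill Library T1 block (90 at 23) — 170 left.
Library/T2 (21): +70 — 100 left.
Shelter T1 at 16: fill all 40 — 60 left.
Meals T1 at 9: fill all 40 — 20 left.
Meals/T2: +20 of 40 at 8; pool empty.
Total = 26×80 + 23×90 + 21×70 + 16×40 + 9×40 + 8×20 = 6780.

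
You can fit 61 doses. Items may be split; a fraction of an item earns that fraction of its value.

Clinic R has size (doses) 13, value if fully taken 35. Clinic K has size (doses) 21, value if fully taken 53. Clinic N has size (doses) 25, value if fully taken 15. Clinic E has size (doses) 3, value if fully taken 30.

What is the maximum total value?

Best value per unit of size first: Clinic E 30/3≈10, Clinic R 35/13≈2.69, Clinic K 53/21≈2.52, Clinic N 15/25≈0.6.
Clinic E: take in full, 3 doses for value 30 → 58 left.
Take all of Clinic R (13 doses, value 35) → 45 doses left.
All 21 doses of Clinic K fit (value 53) → 24 remain.
24 doses left: a 24/25 share of Clinic N gives 15×24/25 = 14.4.
Total value = 132.4.

132.4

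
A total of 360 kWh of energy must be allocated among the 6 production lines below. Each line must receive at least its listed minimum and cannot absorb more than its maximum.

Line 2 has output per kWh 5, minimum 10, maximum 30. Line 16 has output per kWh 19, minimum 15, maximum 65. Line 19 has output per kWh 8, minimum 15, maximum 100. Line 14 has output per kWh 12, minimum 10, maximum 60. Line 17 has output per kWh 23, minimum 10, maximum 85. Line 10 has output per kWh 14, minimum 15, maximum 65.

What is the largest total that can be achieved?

5470

Meeting every minimum uses 10+15+15+10+10+15 = 75 kWh, leaving 285.
Highest output per kWh first: Line 17 23 > Line 16 19 > Line 10 14 > Line 14 12 > Line 19 8 > Line 2 5.
Give Line 17 75 more to hit its cap of 85 ; 210 left.
Give Line 16 50 more to hit its cap of 65 ; 160 left.
Line 10: +50 to 65 (cap) ; 110 left.
Give Line 14 50 more to hit its cap of 60 ; 60 left.
Only 60 left; Line 19 takes them to reach 75.
Total = 5×10 + 19×65 + 8×75 + 12×60 + 23×85 + 14×65 = 5470.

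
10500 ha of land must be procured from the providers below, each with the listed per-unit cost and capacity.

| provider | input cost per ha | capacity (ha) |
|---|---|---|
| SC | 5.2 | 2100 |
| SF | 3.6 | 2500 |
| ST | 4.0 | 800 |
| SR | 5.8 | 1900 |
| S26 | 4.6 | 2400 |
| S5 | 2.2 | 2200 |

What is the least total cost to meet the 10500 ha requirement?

41900

Fill from the cheapest provider first.
S5 at 2.2: take all 2200 ha → 8300 still needed.
SF at 3.6: take all 2500 ha → 5800 still needed.
ST (4.0): use full 800 → 5000 ha to go.
S26 at 4.6: take all 2400 ha → 2600 still needed.
SC at 5.2: take all 2100 ha → 500 still needed.
Take 500 from SR at 5.8 to finish.
Cost = 2200×2.2 + 2500×3.6 + 800×4.0 + 2400×4.6 + 2100×5.2 + 500×5.8 = 41900.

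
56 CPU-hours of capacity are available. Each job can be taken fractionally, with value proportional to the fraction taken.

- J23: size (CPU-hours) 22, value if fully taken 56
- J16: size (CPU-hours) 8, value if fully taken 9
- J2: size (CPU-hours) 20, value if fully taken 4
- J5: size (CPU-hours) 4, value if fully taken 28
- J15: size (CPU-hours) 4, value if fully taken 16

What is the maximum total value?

Rank by value-to-size ratio: J5 28/4≈7, J15 16/4≈4, J23 56/22≈2.55, J16 9/8≈1.12, J2 4/20≈0.2.
All 4 CPU-hours of J5 fit (value 28) — 52 remain.
Take all of J15 (4 CPU-hours, value 16) — 48 CPU-hours left.
Take all of J23 (22 CPU-hours, value 56) — 26 CPU-hours left.
Take all of J16 (8 CPU-hours, value 9) — 18 CPU-hours left.
Fill the last 18 CPU-hours with part of J2: 18/20 of it earns 3.6.
Total value = 112.6.

112.6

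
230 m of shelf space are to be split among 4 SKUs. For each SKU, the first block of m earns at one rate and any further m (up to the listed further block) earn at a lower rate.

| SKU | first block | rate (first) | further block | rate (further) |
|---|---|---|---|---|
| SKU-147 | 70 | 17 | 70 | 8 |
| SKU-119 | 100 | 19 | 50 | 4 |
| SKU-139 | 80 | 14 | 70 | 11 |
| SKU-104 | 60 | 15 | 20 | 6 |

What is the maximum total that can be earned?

Order all 8 blocks by rate: SKU-119/first 19 > SKU-147/first 17 > SKU-104/first 15 > SKU-139/first 14 > SKU-139/second 11 > SKU-147/second 8 > SKU-104/second 6 > SKU-119/second 4.
Fill SKU-119 first block (100 at 19) → 130 left.
SKU-147/first (17): +70 → 60 left.
SKU-104 first at 15: fill all 60 → 0 left.
Total = 19×100 + 17×70 + 15×60 = 3990.

3990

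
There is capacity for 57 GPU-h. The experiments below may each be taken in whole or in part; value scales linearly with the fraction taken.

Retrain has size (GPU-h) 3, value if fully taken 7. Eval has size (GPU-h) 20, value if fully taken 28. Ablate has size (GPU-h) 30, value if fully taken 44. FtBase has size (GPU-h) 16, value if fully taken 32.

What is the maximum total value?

94.2

Sort by value density: Retrain 7/3≈2.33, FtBase 32/16≈2, Ablate 44/30≈1.47, Eval 28/20≈1.4.
All 3 GPU-h of Retrain fit (value 7) → 54 remain.
FtBase: take in full, 16 GPU-h for value 32 → 38 left.
Take all of Ablate (30 GPU-h, value 44) → 8 GPU-h left.
Only 8 GPU-h remain; take 8/20 of Eval for value 28×8/20 = 11.2.
Total value = 94.2.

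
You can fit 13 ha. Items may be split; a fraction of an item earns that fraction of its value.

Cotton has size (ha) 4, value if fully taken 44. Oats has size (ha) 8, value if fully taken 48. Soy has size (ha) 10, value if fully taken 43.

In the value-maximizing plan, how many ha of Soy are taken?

Best value per unit of size first: Cotton 44/4≈11, Oats 48/8≈6, Soy 43/10≈4.3.
Cotton: take in full, 4 ha for value 44 → 9 left.
Take all of Oats (8 ha, value 48) → 1 ha left.
Only 1 ha remain; take 1/10 of Soy for value 43×1/10 = 4.3.

1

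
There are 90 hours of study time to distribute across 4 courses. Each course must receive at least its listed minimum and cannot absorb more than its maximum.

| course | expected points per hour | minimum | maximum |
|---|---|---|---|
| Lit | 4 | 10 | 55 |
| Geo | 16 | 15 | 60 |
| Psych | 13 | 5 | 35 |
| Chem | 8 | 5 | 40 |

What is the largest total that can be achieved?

Meeting every minimum uses 10+15+5+5 = 35 hours, leaving 55.
Highest expected points per hour first: Geo 16 > Psych 13 > Chem 8 > Lit 4.
Geo: +45 to 60 (cap) ; 10 left.
Psych: +10 (room for 30) → 15. Pool exhausted.
Total = 4×10 + 16×60 + 13×15 + 8×5 = 1235.

1235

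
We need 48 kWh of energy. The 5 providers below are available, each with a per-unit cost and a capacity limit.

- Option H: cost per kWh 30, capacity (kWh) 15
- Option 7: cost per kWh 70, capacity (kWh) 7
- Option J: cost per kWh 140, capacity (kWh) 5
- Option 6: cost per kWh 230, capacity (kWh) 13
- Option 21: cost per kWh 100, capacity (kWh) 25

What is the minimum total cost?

3580

Use providers in increasing cost order.
Take 15 from Option H at 30 — need 33 more.
Option 7 at 70: take all 7 kWh — 26 still needed.
Option 21 (100): use full 25 — 1 kWh to go.
Option J (140): take the remaining 1 — done.
Option 6: unused.
Cost = 15×30 + 7×70 + 25×100 + 1×140 = 3580.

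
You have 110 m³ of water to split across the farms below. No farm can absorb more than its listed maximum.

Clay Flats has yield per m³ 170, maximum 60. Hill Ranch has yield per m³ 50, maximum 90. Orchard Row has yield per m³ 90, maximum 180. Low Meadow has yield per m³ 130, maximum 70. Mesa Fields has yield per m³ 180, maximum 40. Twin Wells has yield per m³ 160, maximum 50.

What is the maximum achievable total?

Highest yield per m³ first: Mesa Fields 180 > Clay Flats 170 > Twin Wells 160 > Low Meadow 130 > Orchard Row 90 > Hill Ranch 50.
Give Mesa Fields 40 to hit its cap of 40 → 70 left.
Clay Flats: +60 to 60 (cap) → 10 left.
Twin Wells has room for 50 but only 10 remain, so it gets 10.
Total = 170×60 + 180×40 + 160×10 = 19000.

19000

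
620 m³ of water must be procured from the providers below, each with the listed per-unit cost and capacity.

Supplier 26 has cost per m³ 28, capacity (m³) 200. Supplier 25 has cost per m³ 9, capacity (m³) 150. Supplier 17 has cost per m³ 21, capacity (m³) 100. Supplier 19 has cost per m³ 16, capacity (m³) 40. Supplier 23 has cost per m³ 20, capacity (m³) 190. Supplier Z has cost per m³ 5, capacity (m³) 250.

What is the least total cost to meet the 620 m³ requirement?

6840

Cheapest first:
Take 250 from Supplier Z at 5 → need 370 more.
Supplier 25 at 9: take all 150 m³ → 220 still needed.
Supplier 19 (16): use full 40 → 180 m³ to go.
Take 180 from Supplier 23 at 20 to finish.
Supplier 17, Supplier 26: unused.
Cost = 250×5 + 150×9 + 40×16 + 180×20 = 6840.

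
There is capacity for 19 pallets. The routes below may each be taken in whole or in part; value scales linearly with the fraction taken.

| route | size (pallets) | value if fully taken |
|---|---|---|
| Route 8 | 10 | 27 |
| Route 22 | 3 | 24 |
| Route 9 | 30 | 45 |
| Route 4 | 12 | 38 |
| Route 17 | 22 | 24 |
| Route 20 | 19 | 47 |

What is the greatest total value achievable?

72.8

Best value per unit of size first: Route 22 24/3≈8, Route 4 38/12≈3.17, Route 8 27/10≈2.7, Route 20 47/19≈2.47, Route 9 45/30≈1.5, Route 17 24/22≈1.09.
Route 22: take in full, 3 pallets for value 24 — 16 left.
Take all of Route 4 (12 pallets, value 38) — 4 pallets left.
Only 4 pallets remain; take 4/10 of Route 8 for value 27×4/10 = 10.8.
Total value = 72.8.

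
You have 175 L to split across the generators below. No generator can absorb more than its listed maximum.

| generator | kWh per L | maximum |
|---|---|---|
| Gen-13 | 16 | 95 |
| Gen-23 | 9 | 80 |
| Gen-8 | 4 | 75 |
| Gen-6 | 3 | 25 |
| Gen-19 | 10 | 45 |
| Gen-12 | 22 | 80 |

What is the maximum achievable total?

3280

Highest kWh per L first: Gen-12 22 > Gen-13 16 > Gen-19 10 > Gen-23 9 > Gen-8 4 > Gen-6 3.
Give Gen-12 80 to hit its cap of 80 → 95 left.
Give Gen-13 95 to hit its cap of 95 → 0 left.
Total = 16×95 + 22×80 = 3280.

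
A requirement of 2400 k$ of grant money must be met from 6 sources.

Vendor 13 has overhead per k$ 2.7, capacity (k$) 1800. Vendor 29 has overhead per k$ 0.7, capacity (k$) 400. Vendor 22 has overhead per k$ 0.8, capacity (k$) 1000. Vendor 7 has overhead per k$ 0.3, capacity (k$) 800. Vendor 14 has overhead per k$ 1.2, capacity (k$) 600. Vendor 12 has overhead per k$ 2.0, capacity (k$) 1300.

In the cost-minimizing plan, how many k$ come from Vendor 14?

Use sources in increasing cost order.
Vendor 7 (0.3): use full 800 ; 1600 k$ to go.
Vendor 29 (0.7): use full 400 ; 1200 k$ to go.
Vendor 22 (0.8): use full 1000 ; 200 k$ to go.
Take 200 from Vendor 14 at 1.2 to finish.
Vendor 12, Vendor 13: unused.

200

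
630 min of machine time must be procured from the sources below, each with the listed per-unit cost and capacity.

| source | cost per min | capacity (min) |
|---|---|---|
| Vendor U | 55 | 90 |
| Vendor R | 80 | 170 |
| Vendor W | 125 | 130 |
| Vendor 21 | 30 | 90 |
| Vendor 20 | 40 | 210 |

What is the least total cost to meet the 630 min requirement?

Cheapest first:
Vendor 21 at 30: take all 90 min → 540 still needed.
Take 210 from Vendor 20 at 40 → need 330 more.
Take 90 from Vendor U at 55 → need 240 more.
Vendor R (80): use full 170 → 70 min to go.
Vendor W at 125: take 70 of its 130 → requirement met.
Cost = 90×30 + 210×40 + 90×55 + 170×80 + 70×125 = 38400.

38400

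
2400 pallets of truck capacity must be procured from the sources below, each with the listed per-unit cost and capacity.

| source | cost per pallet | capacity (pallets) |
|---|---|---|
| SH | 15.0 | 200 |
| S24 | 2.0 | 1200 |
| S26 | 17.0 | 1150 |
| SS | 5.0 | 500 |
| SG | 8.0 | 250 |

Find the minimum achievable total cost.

14150

Cheapest first:
Take 1200 from S24 at 2.0 ; need 1200 more.
SS at 5.0: take all 500 pallets ; 700 still needed.
SG at 8.0: take all 250 pallets ; 450 still needed.
SH at 15.0: take all 200 pallets ; 250 still needed.
Take 250 from S26 at 17.0 to finish.
Cost = 1200×2.0 + 500×5.0 + 250×8.0 + 200×15.0 + 250×17.0 = 14150.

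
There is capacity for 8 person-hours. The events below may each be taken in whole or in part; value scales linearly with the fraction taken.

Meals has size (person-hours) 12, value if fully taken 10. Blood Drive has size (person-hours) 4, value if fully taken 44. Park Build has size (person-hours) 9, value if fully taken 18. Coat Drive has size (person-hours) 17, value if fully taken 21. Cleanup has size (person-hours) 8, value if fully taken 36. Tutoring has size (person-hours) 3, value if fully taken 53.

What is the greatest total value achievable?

Sort by value density: Tutoring 53/3≈17.7, Blood Drive 44/4≈11, Cleanup 36/8≈4.5, Park Build 18/9≈2, Coat Drive 21/17≈1.24, Meals 10/12≈0.833.
All 3 person-hours of Tutoring fit (value 53) ; 5 remain.
Take all of Blood Drive (4 person-hours, value 44) ; 1 person-hours left.
Only 1 person-hours remain; take 1/8 of Cleanup for value 36×1/8 = 4.5.
Total value = 101.5.

101.5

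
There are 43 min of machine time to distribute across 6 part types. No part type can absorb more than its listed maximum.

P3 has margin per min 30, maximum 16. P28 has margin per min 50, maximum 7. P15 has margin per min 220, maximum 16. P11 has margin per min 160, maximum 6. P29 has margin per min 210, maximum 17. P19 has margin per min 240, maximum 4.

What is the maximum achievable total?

Highest margin per min first: P19 240 > P15 220 > P29 210 > P11 160 > P28 50 > P3 30.
P19 takes 4 to reach its cap of 4 → 39 left.
P15 takes 16 to reach its cap of 16 → 23 left.
P29 takes 17 to reach its cap of 17 → 6 left.
P11: +6 to 6 (cap) → 0 left.
Total = 220×16 + 160×6 + 210×17 + 240×4 = 9010.

9010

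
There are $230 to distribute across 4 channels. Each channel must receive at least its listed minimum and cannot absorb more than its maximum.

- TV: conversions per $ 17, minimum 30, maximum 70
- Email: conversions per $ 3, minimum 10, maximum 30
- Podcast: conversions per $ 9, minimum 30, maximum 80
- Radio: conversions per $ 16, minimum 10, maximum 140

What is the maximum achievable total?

3410

Meeting every minimum uses 30+10+30+10 = 80 $, leaving 150.
Highest conversions per $ first: TV 17 > Radio 16 > Podcast 9 > Email 3.
TV: +40 to 70 (cap) — 110 left.
Radio has room for 130 more but only 110 remain, so it gets 120.
Total = 17×70 + 3×10 + 9×30 + 16×120 = 3410.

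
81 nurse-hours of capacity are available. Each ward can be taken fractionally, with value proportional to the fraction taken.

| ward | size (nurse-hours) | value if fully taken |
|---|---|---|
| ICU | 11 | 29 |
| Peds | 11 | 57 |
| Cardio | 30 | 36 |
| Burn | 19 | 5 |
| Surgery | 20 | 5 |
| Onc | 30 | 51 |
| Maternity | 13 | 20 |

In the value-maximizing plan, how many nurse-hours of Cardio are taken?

16

Sort by value density: Peds 57/11≈5.18, ICU 29/11≈2.64, Onc 51/30≈1.7, Maternity 20/13≈1.54, Cardio 36/30≈1.2, Burn 5/19≈0.263, Surgery 5/20≈0.25.
Take all of Peds (11 nurse-hours, value 57) — 70 nurse-hours left.
ICU: take in full, 11 nurse-hours for value 29 — 59 left.
Onc: take in full, 30 nurse-hours for value 51 — 29 left.
All 13 nurse-hours of Maternity fit (value 20) — 16 remain.
Fill the last 16 nurse-hours with part of Cardio: 16/30 of it earns 19.2.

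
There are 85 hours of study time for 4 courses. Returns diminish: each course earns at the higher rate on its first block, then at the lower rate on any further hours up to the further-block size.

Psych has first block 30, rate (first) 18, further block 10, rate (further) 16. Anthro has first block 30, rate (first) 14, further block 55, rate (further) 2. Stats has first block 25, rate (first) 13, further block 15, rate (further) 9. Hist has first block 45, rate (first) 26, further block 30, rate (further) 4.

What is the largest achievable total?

1870

Rank every tier by rate: Hist/T1 26 > Psych/T1 18 > Psych/T2 16 > Anthro/T1 14 > Stats/T1 13 > Stats/T2 9 > Hist/T2 4 > Anthro/T2 2.
Hist T1 at 26: fill all 45 ; 40 left.
Fill Psych T1 block (30 at 18) ; 10 left.
Fill Psych T2 block (10 at 16) ; 0 left.
Total = 26×45 + 18×30 + 16×10 = 1870.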